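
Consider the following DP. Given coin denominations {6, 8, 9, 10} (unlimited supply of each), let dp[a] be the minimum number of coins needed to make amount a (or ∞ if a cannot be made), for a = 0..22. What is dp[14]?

 a  0  1  2  3  4  5  6  7  8  9 10 11 12 13 14 15 16 17 18 19 20 21 22
dp  0  -  -  -  -  -  1  -  1  1  1  -  2  -  2  2  2  2  2  2  2  3  3
(- denotes ∞ / unreachable)

2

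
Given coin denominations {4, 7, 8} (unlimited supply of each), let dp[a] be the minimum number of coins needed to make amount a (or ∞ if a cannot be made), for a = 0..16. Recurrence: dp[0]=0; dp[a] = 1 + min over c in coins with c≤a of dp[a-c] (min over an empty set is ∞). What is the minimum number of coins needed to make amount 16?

 a  0  1  2  3  4  5  6  7  8  9 10 11 12 13 14 15 16
dp  0  -  -  -  1  -  -  1  1  -  -  2  2  -  2  2  2
(- denotes ∞ / unreachable)

2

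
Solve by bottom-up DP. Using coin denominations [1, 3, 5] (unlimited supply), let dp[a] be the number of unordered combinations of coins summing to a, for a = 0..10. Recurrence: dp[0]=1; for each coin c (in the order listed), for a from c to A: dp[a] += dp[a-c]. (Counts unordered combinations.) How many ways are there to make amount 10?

7

after  coin     0     1     2     3     4     5     6     7     8     9    10
          1     1     1     1     1     1     1     1     1     1     1     1
          3     1     1     1     2     2     2     3     3     3     4     4
          5     1     1     1     2     2     3     4     4     5     6     7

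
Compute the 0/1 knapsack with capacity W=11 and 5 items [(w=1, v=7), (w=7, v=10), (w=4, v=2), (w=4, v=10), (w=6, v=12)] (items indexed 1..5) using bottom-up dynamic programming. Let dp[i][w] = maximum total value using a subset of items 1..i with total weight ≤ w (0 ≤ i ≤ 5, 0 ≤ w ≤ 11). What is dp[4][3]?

7

i\w   0   1   2   3   4   5   6   7   8   9  10  11
  0   0   0   0   0   0   0   0   0   0   0   0   0
  1   0   7   7   7   7   7   7   7   7   7   7   7
  2   0   7   7   7   7   7   7  10  17  17  17  17
  3   0   7   7   7   7   9   9  10  17  17  17  17
  4   0   7   7   7  10  17  17  17  17  19  19  20
  5   0   7   7   7  10  17  17  19  19  19  22  29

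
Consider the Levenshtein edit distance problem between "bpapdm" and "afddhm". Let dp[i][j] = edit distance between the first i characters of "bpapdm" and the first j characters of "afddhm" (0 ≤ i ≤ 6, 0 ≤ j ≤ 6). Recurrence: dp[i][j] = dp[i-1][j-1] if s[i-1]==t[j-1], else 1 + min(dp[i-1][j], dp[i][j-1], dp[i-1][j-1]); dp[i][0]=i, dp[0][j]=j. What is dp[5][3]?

3

   ''  a  f  d  d  h  m
''  0  1  2  3  4  5  6
 b  1  1  2  3  4  5  6
 p  2  2  2  3  4  5  6
 a  3  2  3  3  4  5  6
 p  4  3  3  4  4  5  6
 d  5  4  4  3  4  5  6
 m  6  5  5  4  4  5  5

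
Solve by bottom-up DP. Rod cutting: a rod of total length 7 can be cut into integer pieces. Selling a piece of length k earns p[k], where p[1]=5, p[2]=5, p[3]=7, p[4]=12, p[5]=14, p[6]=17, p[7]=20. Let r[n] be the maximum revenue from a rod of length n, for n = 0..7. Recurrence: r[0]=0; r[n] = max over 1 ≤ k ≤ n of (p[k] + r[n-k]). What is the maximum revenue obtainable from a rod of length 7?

35

   n    0    1    2    3    4    5    6    7
r[n]    0    5   10   15   20   25   30   35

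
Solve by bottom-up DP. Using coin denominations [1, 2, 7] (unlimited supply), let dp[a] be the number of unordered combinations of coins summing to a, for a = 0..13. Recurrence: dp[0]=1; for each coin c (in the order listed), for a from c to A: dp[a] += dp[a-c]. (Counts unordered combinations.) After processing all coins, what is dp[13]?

after  coin     0     1     2     3     4     5     6     7     8     9    10    11    12    13
          1     1     1     1     1     1     1     1     1     1     1     1     1     1     1
          2     1     1     2     2     3     3     4     4     5     5     6     6     7     7
          7     1     1     2     2     3     3     4     5     6     7     8     9    10    11

11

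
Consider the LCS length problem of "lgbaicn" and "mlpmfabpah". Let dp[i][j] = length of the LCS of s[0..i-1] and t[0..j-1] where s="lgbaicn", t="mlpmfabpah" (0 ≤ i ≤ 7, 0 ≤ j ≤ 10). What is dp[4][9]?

   ''  m  l  p  m  f  a  b  p  a  h
''  0  0  0  0  0  0  0  0  0  0  0
 l  0  0  1  1  1  1  1  1  1  1  1
 g  0  0  1  1  1  1  1  1  1  1  1
 b  0  0  1  1  1  1  1  2  2  2  2
 a  0  0  1  1  1  1  2  2  2  3  3
 i  0  0  1  1  1  1  2  2  2  3  3
 c  0  0  1  1  1  1  2  2  2  3  3
 n  0  0  1  1  1  1  2  2  2  3  3

3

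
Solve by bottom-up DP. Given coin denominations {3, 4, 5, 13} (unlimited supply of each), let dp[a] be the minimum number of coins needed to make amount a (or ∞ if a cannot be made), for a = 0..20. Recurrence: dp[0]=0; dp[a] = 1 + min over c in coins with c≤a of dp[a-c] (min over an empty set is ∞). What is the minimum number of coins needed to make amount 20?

3

 a  0  1  2  3  4  5  6  7  8  9 10 11 12 13 14 15 16 17 18 19 20
dp  0  -  -  1  1  1  2  2  2  2  2  3  3  1  3  3  2  2  2  3  3
(- denotes ∞ / unreachable)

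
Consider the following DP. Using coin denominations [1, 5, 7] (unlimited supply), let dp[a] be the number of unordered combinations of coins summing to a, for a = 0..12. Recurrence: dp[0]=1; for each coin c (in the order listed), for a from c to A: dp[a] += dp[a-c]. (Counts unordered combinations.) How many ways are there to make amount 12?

after  coin     0     1     2     3     4     5     6     7     8     9    10    11    12
          1     1     1     1     1     1     1     1     1     1     1     1     1     1
          5     1     1     1     1     1     2     2     2     2     2     3     3     3
          7     1     1     1     1     1     2     2     3     3     3     4     4     5

5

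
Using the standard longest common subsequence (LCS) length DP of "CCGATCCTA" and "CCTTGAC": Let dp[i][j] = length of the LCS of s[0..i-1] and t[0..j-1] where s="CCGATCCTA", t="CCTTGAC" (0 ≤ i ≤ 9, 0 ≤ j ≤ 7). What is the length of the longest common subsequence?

5

   ''  C  C  T  T  G  A  C
''  0  0  0  0  0  0  0  0
 C  0  1  1  1  1  1  1  1
 C  0  1  2  2  2  2  2  2
 G  0  1  2  2  2  3  3  3
 A  0  1  2  2  2  3  4  4
 T  0  1  2  3  3  3  4  4
 C  0  1  2  3  3  3  4  5
 C  0  1  2  3  3  3  4  5
 T  0  1  2  3  4  4  4  5
 A  0  1  2  3  4  4  5  5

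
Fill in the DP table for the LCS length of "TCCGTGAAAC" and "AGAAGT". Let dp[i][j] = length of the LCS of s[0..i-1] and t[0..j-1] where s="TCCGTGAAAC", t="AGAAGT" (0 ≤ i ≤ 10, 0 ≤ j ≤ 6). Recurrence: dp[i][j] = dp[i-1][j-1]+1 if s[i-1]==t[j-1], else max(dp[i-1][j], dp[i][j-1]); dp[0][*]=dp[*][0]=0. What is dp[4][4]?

   ''  A  G  A  A  G  T
''  0  0  0  0  0  0  0
 T  0  0  0  0  0  0  1
 C  0  0  0  0  0  0  1
 C  0  0  0  0  0  0  1
 G  0  0  1  1  1  1  1
 T  0  0  1  1  1  1  2
 G  0  0  1  1  1  2  2
 A  0  1  1  2  2  2  2
 A  0  1  1  2  3  3  3
 A  0  1  1  2  3  3  3
 C  0  1  1  2  3  3  3

1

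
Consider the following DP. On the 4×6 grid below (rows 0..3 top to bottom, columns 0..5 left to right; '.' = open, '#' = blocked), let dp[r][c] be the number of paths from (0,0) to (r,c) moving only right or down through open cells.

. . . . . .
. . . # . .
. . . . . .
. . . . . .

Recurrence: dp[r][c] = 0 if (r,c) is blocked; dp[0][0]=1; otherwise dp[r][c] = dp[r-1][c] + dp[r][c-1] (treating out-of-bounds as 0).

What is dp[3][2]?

r\c   0   1   2   3   4   5
  0   1   1   1   1   1   1
  1   1   2   3   0   1   2
  2   1   3   6   6   7   9
  3   1   4  10  16  23  32

10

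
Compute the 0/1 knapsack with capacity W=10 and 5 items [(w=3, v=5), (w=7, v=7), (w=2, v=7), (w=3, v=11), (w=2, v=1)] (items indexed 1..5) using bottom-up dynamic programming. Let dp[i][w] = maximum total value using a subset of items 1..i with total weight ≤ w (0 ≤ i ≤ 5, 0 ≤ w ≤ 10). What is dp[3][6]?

12

i\w   0   1   2   3   4   5   6   7   8   9  10
  0   0   0   0   0   0   0   0   0   0   0   0
  1   0   0   0   5   5   5   5   5   5   5   5
  2   0   0   0   5   5   5   5   7   7   7  12
  3   0   0   7   7   7  12  12  12  12  14  14
  4   0   0   7  11  11  18  18  18  23  23  23
  5   0   0   7  11  11  18  18  19  23  23  24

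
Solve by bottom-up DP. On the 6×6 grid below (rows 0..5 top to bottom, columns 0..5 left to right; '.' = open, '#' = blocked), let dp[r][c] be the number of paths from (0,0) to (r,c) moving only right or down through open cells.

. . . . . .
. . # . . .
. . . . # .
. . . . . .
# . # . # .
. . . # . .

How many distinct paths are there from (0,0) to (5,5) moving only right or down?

r\c   0   1   2   3   4   5
  0   1   1   1   1   1   1
  1   1   2   0   1   2   3
  2   1   3   3   4   0   3
  3   1   4   7  11  11  14
  4   0   4   0  11   0  14
  5   0   4   4   0   0  14

14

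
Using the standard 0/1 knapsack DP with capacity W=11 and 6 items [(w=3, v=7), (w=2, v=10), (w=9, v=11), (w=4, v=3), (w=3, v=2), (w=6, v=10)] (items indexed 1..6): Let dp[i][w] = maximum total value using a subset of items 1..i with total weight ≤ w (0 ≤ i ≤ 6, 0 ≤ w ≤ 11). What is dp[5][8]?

i\w   0   1   2   3   4   5   6   7   8   9  10  11
  0   0   0   0   0   0   0   0   0   0   0   0   0
  1   0   0   0   7   7   7   7   7   7   7   7   7
  2   0   0  10  10  10  17  17  17  17  17  17  17
  3   0   0  10  10  10  17  17  17  17  17  17  21
  4   0   0  10  10  10  17  17  17  17  20  20  21
  5   0   0  10  10  10  17  17  17  19  20  20  21
  6   0   0  10  10  10  17  17  17  20  20  20  27

19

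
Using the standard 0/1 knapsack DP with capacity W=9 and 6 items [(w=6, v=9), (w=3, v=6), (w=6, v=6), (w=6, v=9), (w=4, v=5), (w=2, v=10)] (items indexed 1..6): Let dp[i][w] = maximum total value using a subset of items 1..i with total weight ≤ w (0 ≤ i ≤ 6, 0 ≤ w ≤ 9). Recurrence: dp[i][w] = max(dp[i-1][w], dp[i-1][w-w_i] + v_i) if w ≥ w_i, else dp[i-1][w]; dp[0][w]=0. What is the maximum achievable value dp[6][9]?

i\w   0   1   2   3   4   5   6   7   8   9
  0   0   0   0   0   0   0   0   0   0   0
  1   0   0   0   0   0   0   9   9   9   9
  2   0   0   0   6   6   6   9   9   9  15
  3   0   0   0   6   6   6   9   9   9  15
  4   0   0   0   6   6   6   9   9   9  15
  5   0   0   0   6   6   6   9  11  11  15
  6   0   0  10  10  10  16  16  16  19  21

21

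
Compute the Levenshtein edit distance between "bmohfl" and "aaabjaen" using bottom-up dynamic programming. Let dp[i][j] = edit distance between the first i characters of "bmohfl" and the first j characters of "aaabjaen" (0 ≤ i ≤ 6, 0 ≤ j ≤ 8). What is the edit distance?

8

   ''  a  a  a  b  j  a  e  n
''  0  1  2  3  4  5  6  7  8
 b  1  1  2  3  3  4  5  6  7
 m  2  2  2  3  4  4  5  6  7
 o  3  3  3  3  4  5  5  6  7
 h  4  4  4  4  4  5  6  6  7
 f  5  5  5  5  5  5  6  7  7
 l  6  6  6  6  6  6  6  7  8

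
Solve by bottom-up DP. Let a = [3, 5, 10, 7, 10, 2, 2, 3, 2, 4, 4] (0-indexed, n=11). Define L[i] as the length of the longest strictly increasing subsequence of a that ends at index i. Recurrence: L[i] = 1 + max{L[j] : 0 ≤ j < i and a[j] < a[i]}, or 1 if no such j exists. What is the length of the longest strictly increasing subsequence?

   i    0    1    2    3    4    5    6    7    8    9   10
a[i]    3    5   10    7   10    2    2    3    2    4    4
L[i]    1    2    3    3    4    1    1    2    1    3    3

4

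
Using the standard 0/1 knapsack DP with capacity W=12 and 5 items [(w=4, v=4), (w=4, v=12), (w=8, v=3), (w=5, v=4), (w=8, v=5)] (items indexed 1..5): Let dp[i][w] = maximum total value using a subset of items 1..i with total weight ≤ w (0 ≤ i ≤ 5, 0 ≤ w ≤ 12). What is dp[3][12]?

16

i\w   0   1   2   3   4   5   6   7   8   9  10  11  12
  0   0   0   0   0   0   0   0   0   0   0   0   0   0
  1   0   0   0   0   4   4   4   4   4   4   4   4   4
  2   0   0   0   0  12  12  12  12  16  16  16  16  16
  3   0   0   0   0  12  12  12  12  16  16  16  16  16
  4   0   0   0   0  12  12  12  12  16  16  16  16  16
  5   0   0   0   0  12  12  12  12  16  16  16  16  17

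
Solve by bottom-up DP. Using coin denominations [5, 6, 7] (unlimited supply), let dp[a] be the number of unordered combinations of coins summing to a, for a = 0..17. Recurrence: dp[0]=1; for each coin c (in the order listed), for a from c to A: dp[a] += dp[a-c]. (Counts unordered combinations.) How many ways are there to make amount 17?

after  coin     0     1     2     3     4     5     6     7     8     9    10    11    12    13    14    15    16    17
          5     1     0     0     0     0     1     0     0     0     0     1     0     0     0     0     1     0     0
          6     1     0     0     0     0     1     1     0     0     0     1     1     1     0     0     1     1     1
          7     1     0     0     0     0     1     1     1     0     0     1     1     2     1     1     1     1     2

2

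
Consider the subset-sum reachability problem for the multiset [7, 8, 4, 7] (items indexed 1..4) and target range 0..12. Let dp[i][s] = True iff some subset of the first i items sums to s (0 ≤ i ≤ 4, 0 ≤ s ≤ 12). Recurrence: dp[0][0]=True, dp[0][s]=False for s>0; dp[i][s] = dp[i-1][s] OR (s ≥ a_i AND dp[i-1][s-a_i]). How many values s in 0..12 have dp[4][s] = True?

i\s   0   1   2   3   4   5   6   7   8   9  10  11  12
  0   T   F   F   F   F   F   F   F   F   F   F   F   F
  1   T   F   F   F   F   F   F   T   F   F   F   F   F
  2   T   F   F   F   F   F   F   T   T   F   F   F   F
  3   T   F   F   F   T   F   F   T   T   F   F   T   T
  4   T   F   F   F   T   F   F   T   T   F   F   T   T

6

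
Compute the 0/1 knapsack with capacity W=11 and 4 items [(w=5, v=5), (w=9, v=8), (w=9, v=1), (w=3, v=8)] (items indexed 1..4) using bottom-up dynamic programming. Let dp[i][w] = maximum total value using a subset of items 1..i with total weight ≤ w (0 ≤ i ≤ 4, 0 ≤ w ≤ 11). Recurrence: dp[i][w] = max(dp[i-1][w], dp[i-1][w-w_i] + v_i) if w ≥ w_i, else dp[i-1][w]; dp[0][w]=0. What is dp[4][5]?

i\w   0   1   2   3   4   5   6   7   8   9  10  11
  0   0   0   0   0   0   0   0   0   0   0   0   0
  1   0   0   0   0   0   5   5   5   5   5   5   5
  2   0   0   0   0   0   5   5   5   5   8   8   8
  3   0   0   0   0   0   5   5   5   5   8   8   8
  4   0   0   0   8   8   8   8   8  13  13  13  13

8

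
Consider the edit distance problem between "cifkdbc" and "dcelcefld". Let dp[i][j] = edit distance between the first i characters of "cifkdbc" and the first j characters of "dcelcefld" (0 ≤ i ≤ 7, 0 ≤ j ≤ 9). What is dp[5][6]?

5

   ''  d  c  e  l  c  e  f  l  d
''  0  1  2  3  4  5  6  7  8  9
 c  1  1  1  2  3  4  5  6  7  8
 i  2  2  2  2  3  4  5  6  7  8
 f  3  3  3  3  3  4  5  5  6  7
 k  4  4  4  4  4  4  5  6  6  7
 d  5  4  5  5  5  5  5  6  7  6
 b  6  5  5  6  6  6  6  6  7  7
 c  7  6  5  6  7  6  7  7  7  8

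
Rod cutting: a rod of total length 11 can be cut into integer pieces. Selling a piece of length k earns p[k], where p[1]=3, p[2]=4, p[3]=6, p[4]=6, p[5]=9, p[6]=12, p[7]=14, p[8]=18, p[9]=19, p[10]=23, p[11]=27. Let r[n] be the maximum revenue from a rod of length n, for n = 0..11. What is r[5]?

   n    0    1    2    3    4    5    6    7    8    9   10   11
r[n]    0    3    6    9   12   15   18   21   24   27   30   33

15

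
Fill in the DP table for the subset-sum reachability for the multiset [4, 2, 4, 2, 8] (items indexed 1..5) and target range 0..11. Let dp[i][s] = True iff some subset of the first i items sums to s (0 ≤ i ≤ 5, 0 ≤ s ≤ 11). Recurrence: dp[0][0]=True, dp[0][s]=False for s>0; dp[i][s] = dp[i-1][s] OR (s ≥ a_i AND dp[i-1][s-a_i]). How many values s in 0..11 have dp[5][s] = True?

6

i\s   0   1   2   3   4   5   6   7   8   9  10  11
  0   T   F   F   F   F   F   F   F   F   F   F   F
  1   T   F   F   F   T   F   F   F   F   F   F   F
  2   T   F   T   F   T   F   T   F   F   F   F   F
  3   T   F   T   F   T   F   T   F   T   F   T   F
  4   T   F   T   F   T   F   T   F   T   F   T   F
  5   T   F   T   F   T   F   T   F   T   F   T   F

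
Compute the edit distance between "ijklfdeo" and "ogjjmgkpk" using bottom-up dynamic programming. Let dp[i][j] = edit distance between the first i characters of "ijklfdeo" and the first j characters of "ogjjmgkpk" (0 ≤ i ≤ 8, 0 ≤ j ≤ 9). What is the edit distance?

8

   ''  o  g  j  j  m  g  k  p  k
''  0  1  2  3  4  5  6  7  8  9
 i  1  1  2  3  4  5  6  7  8  9
 j  2  2  2  2  3  4  5  6  7  8
 k  3  3  3  3  3  4  5  5  6  7
 l  4  4  4  4  4  4  5  6  6  7
 f  5  5  5  5  5  5  5  6  7  7
 d  6  6  6  6  6  6  6  6  7  8
 e  7  7  7  7  7  7  7  7  7  8
 o  8  7  8  8  8  8  8  8  8  8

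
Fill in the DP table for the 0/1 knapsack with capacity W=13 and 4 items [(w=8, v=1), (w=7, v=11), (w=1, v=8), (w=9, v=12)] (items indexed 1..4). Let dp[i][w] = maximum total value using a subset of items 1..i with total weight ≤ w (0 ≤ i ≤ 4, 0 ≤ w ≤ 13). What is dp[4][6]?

i\w   0   1   2   3   4   5   6   7   8   9  10  11  12  13
  0   0   0   0   0   0   0   0   0   0   0   0   0   0   0
  1   0   0   0   0   0   0   0   0   1   1   1   1   1   1
  2   0   0   0   0   0   0   0  11  11  11  11  11  11  11
  3   0   8   8   8   8   8   8  11  19  19  19  19  19  19
  4   0   8   8   8   8   8   8  11  19  19  20  20  20  20

8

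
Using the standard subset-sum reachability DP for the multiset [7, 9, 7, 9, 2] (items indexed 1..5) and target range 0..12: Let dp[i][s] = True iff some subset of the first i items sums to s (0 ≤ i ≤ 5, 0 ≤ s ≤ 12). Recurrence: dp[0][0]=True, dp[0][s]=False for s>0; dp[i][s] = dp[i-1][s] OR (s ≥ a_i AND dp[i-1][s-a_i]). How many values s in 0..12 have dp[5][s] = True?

i\s   0   1   2   3   4   5   6   7   8   9  10  11  12
  0   T   F   F   F   F   F   F   F   F   F   F   F   F
  1   T   F   F   F   F   F   F   T   F   F   F   F   F
  2   T   F   F   F   F   F   F   T   F   T   F   F   F
  3   T   F   F   F   F   F   F   T   F   T   F   F   F
  4   T   F   F   F   F   F   F   T   F   T   F   F   F
  5   T   F   T   F   F   F   F   T   F   T   F   T   F

5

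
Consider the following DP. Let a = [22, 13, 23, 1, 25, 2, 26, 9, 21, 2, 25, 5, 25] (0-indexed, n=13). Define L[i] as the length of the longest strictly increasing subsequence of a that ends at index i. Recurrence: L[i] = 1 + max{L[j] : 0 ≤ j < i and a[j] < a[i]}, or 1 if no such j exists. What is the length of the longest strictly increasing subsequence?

   i    0    1    2    3    4    5    6    7    8    9   10   11   12
a[i]   22   13   23    1   25    2   26    9   21    2   25    5   25
L[i]    1    1    2    1    3    2    4    3    4    2    5    3    5

5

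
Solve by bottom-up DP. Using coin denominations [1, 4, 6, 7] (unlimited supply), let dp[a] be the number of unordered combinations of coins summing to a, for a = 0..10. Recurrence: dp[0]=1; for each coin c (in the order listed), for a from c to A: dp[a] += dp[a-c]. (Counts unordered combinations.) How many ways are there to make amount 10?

after  coin     0     1     2     3     4     5     6     7     8     9    10
          1     1     1     1     1     1     1     1     1     1     1     1
          4     1     1     1     1     2     2     2     2     3     3     3
          6     1     1     1     1     2     2     3     3     4     4     5
          7     1     1     1     1     2     2     3     4     5     5     6

6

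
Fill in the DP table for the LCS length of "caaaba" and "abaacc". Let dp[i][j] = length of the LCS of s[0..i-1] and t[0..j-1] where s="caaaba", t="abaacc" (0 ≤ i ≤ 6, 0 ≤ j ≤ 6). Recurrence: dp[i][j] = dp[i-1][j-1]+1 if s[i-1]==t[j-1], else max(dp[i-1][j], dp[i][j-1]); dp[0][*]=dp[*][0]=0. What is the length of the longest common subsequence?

   ''  a  b  a  a  c  c
''  0  0  0  0  0  0  0
 c  0  0  0  0  0  1  1
 a  0  1  1  1  1  1  1
 a  0  1  1  2  2  2  2
 a  0  1  1  2  3  3  3
 b  0  1  2  2  3  3  3
 a  0  1  2  3  3  3  3

3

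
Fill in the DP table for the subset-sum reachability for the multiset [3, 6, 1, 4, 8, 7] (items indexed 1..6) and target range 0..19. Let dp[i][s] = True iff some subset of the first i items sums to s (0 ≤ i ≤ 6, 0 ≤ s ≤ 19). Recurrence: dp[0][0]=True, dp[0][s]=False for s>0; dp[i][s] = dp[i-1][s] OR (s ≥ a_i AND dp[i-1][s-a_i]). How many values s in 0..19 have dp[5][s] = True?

i\s   0   1   2   3   4   5   6   7   8   9  10  11  12  13  14  15  16  17  18  19
  0   T   F   F   F   F   F   F   F   F   F   F   F   F   F   F   F   F   F   F   F
  1   T   F   F   T   F   F   F   F   F   F   F   F   F   F   F   F   F   F   F   F
  2   T   F   F   T   F   F   T   F   F   T   F   F   F   F   F   F   F   F   F   F
  3   T   T   F   T   T   F   T   T   F   T   T   F   F   F   F   F   F   F   F   F
  4   T   T   F   T   T   T   T   T   T   T   T   T   F   T   T   F   F   F   F   F
  5   T   T   F   T   T   T   T   T   T   T   T   T   T   T   T   T   T   T   T   T
  6   T   T   F   T   T   T   T   T   T   T   T   T   T   T   T   T   T   T   T   T

19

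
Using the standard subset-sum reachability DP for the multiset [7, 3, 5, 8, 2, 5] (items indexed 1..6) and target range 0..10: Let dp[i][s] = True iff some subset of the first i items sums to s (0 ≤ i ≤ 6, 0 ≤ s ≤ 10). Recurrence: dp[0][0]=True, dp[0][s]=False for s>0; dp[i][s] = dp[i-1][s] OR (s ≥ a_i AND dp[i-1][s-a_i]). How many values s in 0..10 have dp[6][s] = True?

8

i\s   0   1   2   3   4   5   6   7   8   9  10
  0   T   F   F   F   F   F   F   F   F   F   F
  1   T   F   F   F   F   F   F   T   F   F   F
  2   T   F   F   T   F   F   F   T   F   F   T
  3   T   F   F   T   F   T   F   T   T   F   T
  4   T   F   F   T   F   T   F   T   T   F   T
  5   T   F   T   T   F   T   F   T   T   T   T
  6   T   F   T   T   F   T   F   T   T   T   T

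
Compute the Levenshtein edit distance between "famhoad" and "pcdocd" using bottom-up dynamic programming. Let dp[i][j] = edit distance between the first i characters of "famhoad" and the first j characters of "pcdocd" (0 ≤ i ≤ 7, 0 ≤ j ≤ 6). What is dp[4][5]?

5

   ''  p  c  d  o  c  d
''  0  1  2  3  4  5  6
 f  1  1  2  3  4  5  6
 a  2  2  2  3  4  5  6
 m  3  3  3  3  4  5  6
 h  4  4  4  4  4  5  6
 o  5  5  5  5  4  5  6
 a  6  6  6  6  5  5  6
 d  7  7  7  6  6  6  5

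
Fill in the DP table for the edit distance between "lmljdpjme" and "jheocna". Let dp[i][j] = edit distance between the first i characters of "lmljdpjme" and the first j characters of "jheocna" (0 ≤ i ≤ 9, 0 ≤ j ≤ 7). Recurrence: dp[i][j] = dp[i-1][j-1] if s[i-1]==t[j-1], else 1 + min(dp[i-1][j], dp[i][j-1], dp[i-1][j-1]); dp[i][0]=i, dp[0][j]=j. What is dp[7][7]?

7

   ''  j  h  e  o  c  n  a
''  0  1  2  3  4  5  6  7
 l  1  1  2  3  4  5  6  7
 m  2  2  2  3  4  5  6  7
 l  3  3  3  3  4  5  6  7
 j  4  3  4  4  4  5  6  7
 d  5  4  4  5  5  5  6  7
 p  6  5  5  5  6  6  6  7
 j  7  6  6  6  6  7  7  7
 m  8  7  7  7  7  7  8  8
 e  9  8  8  7  8  8  8  9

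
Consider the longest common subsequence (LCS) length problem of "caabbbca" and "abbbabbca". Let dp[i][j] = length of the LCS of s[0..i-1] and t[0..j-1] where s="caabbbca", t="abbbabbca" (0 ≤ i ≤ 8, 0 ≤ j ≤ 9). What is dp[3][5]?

   ''  a  b  b  b  a  b  b  c  a
''  0  0  0  0  0  0  0  0  0  0
 c  0  0  0  0  0  0  0  0  1  1
 a  0  1  1  1  1  1  1  1  1  2
 a  0  1  1  1  1  2  2  2  2  2
 b  0  1  2  2  2  2  3  3  3  3
 b  0  1  2  3  3  3  3  4  4  4
 b  0  1  2  3  4  4  4  4  4  4
 c  0  1  2  3  4  4  4  4  5  5
 a  0  1  2  3  4  5  5  5  5  6

2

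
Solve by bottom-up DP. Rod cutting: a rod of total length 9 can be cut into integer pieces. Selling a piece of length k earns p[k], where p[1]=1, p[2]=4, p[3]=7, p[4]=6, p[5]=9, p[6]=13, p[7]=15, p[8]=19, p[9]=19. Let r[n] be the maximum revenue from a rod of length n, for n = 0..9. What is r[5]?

   n    0    1    2    3    4    5    6    7    8    9
r[n]    0    1    4    7    8   11   14   15   19   21

11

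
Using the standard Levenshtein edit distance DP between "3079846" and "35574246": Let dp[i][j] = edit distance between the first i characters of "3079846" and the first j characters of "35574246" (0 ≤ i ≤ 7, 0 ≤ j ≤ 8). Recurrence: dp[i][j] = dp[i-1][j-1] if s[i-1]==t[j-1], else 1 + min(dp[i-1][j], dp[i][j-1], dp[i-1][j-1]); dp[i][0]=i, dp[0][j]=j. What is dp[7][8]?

4

   ''  3  5  5  7  4  2  4  6
''  0  1  2  3  4  5  6  7  8
 3  1  0  1  2  3  4  5  6  7
 0  2  1  1  2  3  4  5  6  7
 7  3  2  2  2  2  3  4  5  6
 9  4  3  3  3  3  3  4  5  6
 8  5  4  4  4  4  4  4  5  6
 4  6  5  5  5  5  4  5  4  5
 6  7  6  6  6  6  5  5  5  4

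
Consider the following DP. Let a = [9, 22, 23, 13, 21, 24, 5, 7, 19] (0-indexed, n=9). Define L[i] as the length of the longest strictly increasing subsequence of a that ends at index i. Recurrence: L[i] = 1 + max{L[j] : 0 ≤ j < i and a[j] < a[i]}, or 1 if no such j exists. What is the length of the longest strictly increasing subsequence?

4

   i    0    1    2    3    4    5    6    7    8
a[i]    9   22   23   13   21   24    5    7   19
L[i]    1    2    3    2    3    4    1    2    3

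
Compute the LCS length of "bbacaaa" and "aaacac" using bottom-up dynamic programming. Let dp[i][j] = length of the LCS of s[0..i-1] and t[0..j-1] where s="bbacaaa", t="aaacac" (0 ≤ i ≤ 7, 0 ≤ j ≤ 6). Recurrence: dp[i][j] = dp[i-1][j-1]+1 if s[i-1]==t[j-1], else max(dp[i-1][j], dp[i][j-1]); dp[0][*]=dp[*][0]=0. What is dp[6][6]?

   ''  a  a  a  c  a  c
''  0  0  0  0  0  0  0
 b  0  0  0  0  0  0  0
 b  0  0  0  0  0  0  0
 a  0  1  1  1  1  1  1
 c  0  1  1  1  2  2  2
 a  0  1  2  2  2  3  3
 a  0  1  2  3  3  3  3
 a  0  1  2  3  3  4  4

3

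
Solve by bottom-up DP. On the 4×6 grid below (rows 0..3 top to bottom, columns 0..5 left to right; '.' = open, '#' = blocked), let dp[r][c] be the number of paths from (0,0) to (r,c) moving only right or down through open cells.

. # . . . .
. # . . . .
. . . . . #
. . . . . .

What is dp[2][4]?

r\c   0   1   2   3   4   5
  0   1   0   0   0   0   0
  1   1   0   0   0   0   0
  2   1   1   1   1   1   0
  3   1   2   3   4   5   5

1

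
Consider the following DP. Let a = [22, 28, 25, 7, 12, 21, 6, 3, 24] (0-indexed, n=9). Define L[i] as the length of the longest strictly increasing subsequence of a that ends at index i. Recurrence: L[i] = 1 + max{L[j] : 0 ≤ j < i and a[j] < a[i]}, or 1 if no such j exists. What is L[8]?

   i    0    1    2    3    4    5    6    7    8
a[i]   22   28   25    7   12   21    6    3   24
L[i]    1    2    2    1    2    3    1    1    4

4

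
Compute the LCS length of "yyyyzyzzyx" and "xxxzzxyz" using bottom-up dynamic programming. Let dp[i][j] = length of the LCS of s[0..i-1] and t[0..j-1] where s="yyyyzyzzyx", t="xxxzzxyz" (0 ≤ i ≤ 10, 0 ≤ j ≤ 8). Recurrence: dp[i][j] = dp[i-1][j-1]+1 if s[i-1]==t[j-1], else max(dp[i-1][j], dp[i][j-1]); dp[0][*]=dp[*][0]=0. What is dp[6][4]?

1

   ''  x  x  x  z  z  x  y  z
''  0  0  0  0  0  0  0  0  0
 y  0  0  0  0  0  0  0  1  1
 y  0  0  0  0  0  0  0  1  1
 y  0  0  0  0  0  0  0  1  1
 y  0  0  0  0  0  0  0  1  1
 z  0  0  0  0  1  1  1  1  2
 y  0  0  0  0  1  1  1  2  2
 z  0  0  0  0  1  2  2  2  3
 z  0  0  0  0  1  2  2  2  3
 y  0  0  0  0  1  2  2  3  3
 x  0  1  1  1  1  2  3  3  3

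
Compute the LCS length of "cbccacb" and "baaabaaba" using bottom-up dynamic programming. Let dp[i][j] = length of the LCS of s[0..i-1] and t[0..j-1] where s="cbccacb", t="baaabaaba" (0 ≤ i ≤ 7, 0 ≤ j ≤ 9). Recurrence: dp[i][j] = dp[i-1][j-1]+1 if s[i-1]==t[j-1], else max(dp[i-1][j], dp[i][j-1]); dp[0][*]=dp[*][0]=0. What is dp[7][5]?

3

   ''  b  a  a  a  b  a  a  b  a
''  0  0  0  0  0  0  0  0  0  0
 c  0  0  0  0  0  0  0  0  0  0
 b  0  1  1  1  1  1  1  1  1  1
 c  0  1  1  1  1  1  1  1  1  1
 c  0  1  1  1  1  1  1  1  1  1
 a  0  1  2  2  2  2  2  2  2  2
 c  0  1  2  2  2  2  2  2  2  2
 b  0  1  2  2  2  3  3  3  3  3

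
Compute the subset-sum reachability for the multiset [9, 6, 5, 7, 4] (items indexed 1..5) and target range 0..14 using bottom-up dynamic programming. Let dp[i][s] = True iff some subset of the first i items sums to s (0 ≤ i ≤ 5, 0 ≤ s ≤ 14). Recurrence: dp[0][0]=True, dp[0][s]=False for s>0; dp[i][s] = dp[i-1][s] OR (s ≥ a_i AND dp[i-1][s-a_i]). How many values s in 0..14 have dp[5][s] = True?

11

i\s   0   1   2   3   4   5   6   7   8   9  10  11  12  13  14
  0   T   F   F   F   F   F   F   F   F   F   F   F   F   F   F
  1   T   F   F   F   F   F   F   F   F   T   F   F   F   F   F
  2   T   F   F   F   F   F   T   F   F   T   F   F   F   F   F
  3   T   F   F   F   F   T   T   F   F   T   F   T   F   F   T
  4   T   F   F   F   F   T   T   T   F   T   F   T   T   T   T
  5   T   F   F   F   T   T   T   T   F   T   T   T   T   T   T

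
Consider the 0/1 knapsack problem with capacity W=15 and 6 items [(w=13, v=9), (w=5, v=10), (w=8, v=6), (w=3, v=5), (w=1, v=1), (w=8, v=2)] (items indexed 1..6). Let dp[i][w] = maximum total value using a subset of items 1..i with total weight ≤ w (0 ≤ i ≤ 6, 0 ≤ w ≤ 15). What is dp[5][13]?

16

i\w   0   1   2   3   4   5   6   7   8   9  10  11  12  13  14  15
  0   0   0   0   0   0   0   0   0   0   0   0   0   0   0   0   0
  1   0   0   0   0   0   0   0   0   0   0   0   0   0   9   9   9
  2   0   0   0   0   0  10  10  10  10  10  10  10  10  10  10  10
  3   0   0   0   0   0  10  10  10  10  10  10  10  10  16  16  16
  4   0   0   0   5   5  10  10  10  15  15  15  15  15  16  16  16
  5   0   1   1   5   6  10  11  11  15  16  16  16  16  16  17  17
  6   0   1   1   5   6  10  11  11  15  16  16  16  16  16  17  17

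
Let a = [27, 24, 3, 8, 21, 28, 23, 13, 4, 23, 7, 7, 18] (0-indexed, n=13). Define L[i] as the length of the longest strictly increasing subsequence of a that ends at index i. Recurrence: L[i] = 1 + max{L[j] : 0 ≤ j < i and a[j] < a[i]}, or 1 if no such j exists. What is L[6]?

   i    0    1    2    3    4    5    6    7    8    9   10   11   12
a[i]   27   24    3    8   21   28   23   13    4   23    7    7   18
L[i]    1    1    1    2    3    4    4    3    2    4    3    3    4

4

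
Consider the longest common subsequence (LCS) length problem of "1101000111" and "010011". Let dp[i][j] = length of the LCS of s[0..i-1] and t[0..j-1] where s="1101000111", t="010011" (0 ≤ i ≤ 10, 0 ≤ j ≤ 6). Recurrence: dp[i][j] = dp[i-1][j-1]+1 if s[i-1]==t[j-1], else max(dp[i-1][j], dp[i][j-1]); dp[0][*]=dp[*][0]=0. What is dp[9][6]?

6

   ''  0  1  0  0  1  1
''  0  0  0  0  0  0  0
 1  0  0  1  1  1  1  1
 1  0  0  1  1  1  2  2
 0  0  1  1  2  2  2  2
 1  0  1  2  2  2  3  3
 0  0  1  2  3  3  3  3
 0  0  1  2  3  4  4  4
 0  0  1  2  3  4  4  4
 1  0  1  2  3  4  5  5
 1  0  1  2  3  4  5  6
 1  0  1  2  3  4  5  6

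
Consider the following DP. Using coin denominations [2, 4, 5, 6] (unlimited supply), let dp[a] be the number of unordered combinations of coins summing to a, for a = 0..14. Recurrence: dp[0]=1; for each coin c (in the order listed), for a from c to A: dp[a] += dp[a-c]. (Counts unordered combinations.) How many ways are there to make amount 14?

after  coin     0     1     2     3     4     5     6     7     8     9    10    11    12    13    14
          2     1     0     1     0     1     0     1     0     1     0     1     0     1     0     1
          4     1     0     1     0     2     0     2     0     3     0     3     0     4     0     4
          5     1     0     1     0     2     1     2     1     3     2     4     2     5     3     6
          6     1     0     1     0     2     1     3     1     4     2     6     3     8     4    10

10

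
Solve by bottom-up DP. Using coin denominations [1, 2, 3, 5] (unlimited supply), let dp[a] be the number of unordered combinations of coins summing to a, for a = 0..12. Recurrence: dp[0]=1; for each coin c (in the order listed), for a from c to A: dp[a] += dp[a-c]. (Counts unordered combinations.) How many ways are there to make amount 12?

after  coin     0     1     2     3     4     5     6     7     8     9    10    11    12
          1     1     1     1     1     1     1     1     1     1     1     1     1     1
          2     1     1     2     2     3     3     4     4     5     5     6     6     7
          3     1     1     2     3     4     5     7     8    10    12    14    16    19
          5     1     1     2     3     4     6     8    10    13    16    20    24    29

29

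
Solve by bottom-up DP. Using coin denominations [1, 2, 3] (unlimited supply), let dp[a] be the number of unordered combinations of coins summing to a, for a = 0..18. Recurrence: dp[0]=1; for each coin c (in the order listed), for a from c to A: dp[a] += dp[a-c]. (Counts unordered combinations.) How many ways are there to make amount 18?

after  coin     0     1     2     3     4     5     6     7     8     9    10    11    12    13    14    15    16    17    18
          1     1     1     1     1     1     1     1     1     1     1     1     1     1     1     1     1     1     1     1
          2     1     1     2     2     3     3     4     4     5     5     6     6     7     7     8     8     9     9    10
          3     1     1     2     3     4     5     7     8    10    12    14    16    19    21    24    27    30    33    37

37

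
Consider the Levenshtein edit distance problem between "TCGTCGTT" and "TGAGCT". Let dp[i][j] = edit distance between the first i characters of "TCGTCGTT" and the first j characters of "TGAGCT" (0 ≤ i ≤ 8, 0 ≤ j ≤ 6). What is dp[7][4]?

4

   ''  T  G  A  G  C  T
''  0  1  2  3  4  5  6
 T  1  0  1  2  3  4  5
 C  2  1  1  2  3  3  4
 G  3  2  1  2  2  3  4
 T  4  3  2  2  3  3  3
 C  5  4  3  3  3  3  4
 G  6  5  4  4  3  4  4
 T  7  6  5  5  4  4  4
 T  8  7  6  6  5  5  4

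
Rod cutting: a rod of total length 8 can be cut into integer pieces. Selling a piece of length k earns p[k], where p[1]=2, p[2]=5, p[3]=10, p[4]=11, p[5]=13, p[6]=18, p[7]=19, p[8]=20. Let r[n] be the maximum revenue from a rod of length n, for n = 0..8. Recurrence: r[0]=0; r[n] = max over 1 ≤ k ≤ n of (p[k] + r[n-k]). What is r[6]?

20

   n    0    1    2    3    4    5    6    7    8
r[n]    0    2    5   10   12   15   20   22   25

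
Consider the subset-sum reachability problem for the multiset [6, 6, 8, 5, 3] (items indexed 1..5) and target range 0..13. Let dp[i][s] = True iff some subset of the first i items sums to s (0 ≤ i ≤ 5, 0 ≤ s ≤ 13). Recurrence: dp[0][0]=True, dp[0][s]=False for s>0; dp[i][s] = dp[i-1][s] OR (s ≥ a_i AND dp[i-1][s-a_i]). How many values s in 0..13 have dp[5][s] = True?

9

i\s   0   1   2   3   4   5   6   7   8   9  10  11  12  13
  0   T   F   F   F   F   F   F   F   F   F   F   F   F   F
  1   T   F   F   F   F   F   T   F   F   F   F   F   F   F
  2   T   F   F   F   F   F   T   F   F   F   F   F   T   F
  3   T   F   F   F   F   F   T   F   T   F   F   F   T   F
  4   T   F   F   F   F   T   T   F   T   F   F   T   T   T
  5   T   F   F   T   F   T   T   F   T   T   F   T   T   T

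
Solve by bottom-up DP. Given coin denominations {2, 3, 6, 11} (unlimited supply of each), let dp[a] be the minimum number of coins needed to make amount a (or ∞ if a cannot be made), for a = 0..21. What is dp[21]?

4

 a  0  1  2  3  4  5  6  7  8  9 10 11 12 13 14 15 16 17 18 19 20 21
dp  0  -  1  1  2  2  1  3  2  2  3  1  2  2  2  3  3  2  3  3  3  4
(- denotes ∞ / unreachable)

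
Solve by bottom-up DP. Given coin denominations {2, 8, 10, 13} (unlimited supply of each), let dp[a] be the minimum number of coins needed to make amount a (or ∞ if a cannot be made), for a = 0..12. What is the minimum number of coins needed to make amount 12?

2

 a  0  1  2  3  4  5  6  7  8  9 10 11 12
dp  0  -  1  -  2  -  3  -  1  -  1  -  2
(- denotes ∞ / unreachable)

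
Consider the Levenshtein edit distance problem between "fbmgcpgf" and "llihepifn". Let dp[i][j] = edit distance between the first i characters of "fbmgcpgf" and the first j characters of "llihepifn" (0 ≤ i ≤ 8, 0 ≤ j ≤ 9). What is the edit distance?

   ''  l  l  i  h  e  p  i  f  n
''  0  1  2  3  4  5  6  7  8  9
 f  1  1  2  3  4  5  6  7  7  8
 b  2  2  2  3  4  5  6  7  8  8
 m  3  3  3  3  4  5  6  7  8  9
 g  4  4  4  4  4  5  6  7  8  9
 c  5  5  5  5  5  5  6  7  8  9
 p  6  6  6  6  6  6  5  6  7  8
 g  7  7  7  7  7  7  6  6  7  8
 f  8  8  8  8  8  8  7  7  6  7

7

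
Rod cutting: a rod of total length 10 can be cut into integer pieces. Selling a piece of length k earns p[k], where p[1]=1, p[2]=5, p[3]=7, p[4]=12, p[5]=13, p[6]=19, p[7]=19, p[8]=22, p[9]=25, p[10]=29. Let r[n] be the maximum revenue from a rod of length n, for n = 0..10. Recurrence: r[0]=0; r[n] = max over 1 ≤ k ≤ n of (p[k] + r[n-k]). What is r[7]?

20

   n    0    1    2    3    4    5    6    7    8    9   10
r[n]    0    1    5    7   12   13   19   20   24   26   31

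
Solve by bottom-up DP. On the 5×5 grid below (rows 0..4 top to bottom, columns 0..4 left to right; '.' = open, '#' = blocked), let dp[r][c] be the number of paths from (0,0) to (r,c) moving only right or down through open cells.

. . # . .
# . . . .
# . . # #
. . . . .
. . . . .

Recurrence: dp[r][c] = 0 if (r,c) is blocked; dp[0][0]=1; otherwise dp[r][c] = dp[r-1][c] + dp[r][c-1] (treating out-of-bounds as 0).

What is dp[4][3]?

7

r\c   0   1   2   3   4
  0   1   1   0   0   0
  1   0   1   1   1   1
  2   0   1   2   0   0
  3   0   1   3   3   3
  4   0   1   4   7  10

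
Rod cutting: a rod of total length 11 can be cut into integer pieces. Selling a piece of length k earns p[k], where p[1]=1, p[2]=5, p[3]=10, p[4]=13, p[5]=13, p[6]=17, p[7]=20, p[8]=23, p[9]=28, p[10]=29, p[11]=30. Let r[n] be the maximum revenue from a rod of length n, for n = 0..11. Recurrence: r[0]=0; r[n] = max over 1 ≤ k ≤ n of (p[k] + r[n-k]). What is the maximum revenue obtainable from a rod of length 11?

36

   n    0    1    2    3    4    5    6    7    8    9   10   11
r[n]    0    1    5   10   13   15   20   23   26   30   33   36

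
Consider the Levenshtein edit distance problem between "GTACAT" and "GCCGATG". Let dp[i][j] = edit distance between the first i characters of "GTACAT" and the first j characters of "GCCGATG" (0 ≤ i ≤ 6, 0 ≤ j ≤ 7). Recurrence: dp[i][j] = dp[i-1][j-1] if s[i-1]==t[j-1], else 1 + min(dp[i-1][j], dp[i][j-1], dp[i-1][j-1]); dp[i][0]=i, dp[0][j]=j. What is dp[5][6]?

4

   ''  G  C  C  G  A  T  G
''  0  1  2  3  4  5  6  7
 G  1  0  1  2  3  4  5  6
 T  2  1  1  2  3  4  4  5
 A  3  2  2  2  3  3  4  5
 C  4  3  2  2  3  4  4  5
 A  5  4  3  3  3  3  4  5
 T  6  5  4  4  4  4  3  4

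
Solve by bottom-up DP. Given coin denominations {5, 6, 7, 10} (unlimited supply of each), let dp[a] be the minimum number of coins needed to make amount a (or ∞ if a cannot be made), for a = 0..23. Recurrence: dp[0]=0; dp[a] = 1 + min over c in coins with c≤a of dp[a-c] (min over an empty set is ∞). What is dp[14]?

2

 a  0  1  2  3  4  5  6  7  8  9 10 11 12 13 14 15 16 17 18 19 20 21 22 23
dp  0  -  -  -  -  1  1  1  -  -  1  2  2  2  2  2  2  2  3  3  2  3  3  3
(- denotes ∞ / unreachable)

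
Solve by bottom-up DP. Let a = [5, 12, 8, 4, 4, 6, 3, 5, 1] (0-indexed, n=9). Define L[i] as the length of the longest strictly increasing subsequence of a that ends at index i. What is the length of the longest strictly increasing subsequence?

   i    0    1    2    3    4    5    6    7    8
a[i]    5   12    8    4    4    6    3    5    1
L[i]    1    2    2    1    1    2    1    2    1

2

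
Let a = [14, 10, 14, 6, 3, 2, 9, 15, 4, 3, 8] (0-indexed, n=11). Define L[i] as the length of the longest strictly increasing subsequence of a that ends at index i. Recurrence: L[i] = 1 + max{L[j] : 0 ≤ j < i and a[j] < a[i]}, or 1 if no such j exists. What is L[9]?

2

   i    0    1    2    3    4    5    6    7    8    9   10
a[i]   14   10   14    6    3    2    9   15    4    3    8
L[i]    1    1    2    1    1    1    2    3    2    2    3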